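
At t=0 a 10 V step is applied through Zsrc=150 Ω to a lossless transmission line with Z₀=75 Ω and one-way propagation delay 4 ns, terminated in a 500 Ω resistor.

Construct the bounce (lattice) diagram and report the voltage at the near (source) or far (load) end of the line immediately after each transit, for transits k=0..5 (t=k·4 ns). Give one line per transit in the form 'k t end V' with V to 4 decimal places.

Γ_L=0.739130, Γ_S=0.333333; launch V₁=10·75/225=3.333333
k=0 src: V=3.3333
k=1 load: inc=3.333333, refl=3.333333·0.739130=2.4638; V=0.000000+3.333333+2.463768=5.7971
k=2 src: inc=2.463768, refl=2.463768·0.333333=0.8213; V=3.333333+2.463768+0.821256=6.6184
k=3 load: inc=0.821256, refl=0.821256·0.739130=0.6070; V=5.797101+0.821256+0.607015=7.2254
k=4 src: inc=0.607015, refl=0.607015·0.333333=0.2023; V=6.618357+0.607015+0.202338=7.4277
k=5 load: inc=0.202338, refl=0.202338·0.739130=0.1496; V=7.225373+0.202338+0.149555=7.5773

0 0 source 3.3333
1 4 load 5.7971
2 8 source 6.6184
3 12 load 7.2254
4 16 source 7.4277
5 20 load 7.5773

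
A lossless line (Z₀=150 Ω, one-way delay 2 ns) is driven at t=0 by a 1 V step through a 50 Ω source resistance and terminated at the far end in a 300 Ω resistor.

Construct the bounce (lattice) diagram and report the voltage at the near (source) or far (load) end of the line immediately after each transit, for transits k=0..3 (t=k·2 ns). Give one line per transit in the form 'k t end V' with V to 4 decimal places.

Γ_L=0.333333, Γ_S=-0.500000; launch V₁=1·150/200=0.750000
k=0 src: V=0.7500
k=1 load: inc=0.750000, refl=0.750000·0.333333=0.2500; V=0.000000+0.750000+0.250000=1.0000
k=2 src: inc=0.250000, refl=0.250000·-0.500000=-0.1250; V=0.750000+0.250000+-0.125000=0.8750
k=3 load: inc=-0.125000, refl=-0.125000·0.333333=-0.0417; V=1.000000+-0.125000+-0.041667=0.8333

0 0 source 0.7500
1 2 load 1.0000
2 4 source 0.8750
3 6 load 0.8333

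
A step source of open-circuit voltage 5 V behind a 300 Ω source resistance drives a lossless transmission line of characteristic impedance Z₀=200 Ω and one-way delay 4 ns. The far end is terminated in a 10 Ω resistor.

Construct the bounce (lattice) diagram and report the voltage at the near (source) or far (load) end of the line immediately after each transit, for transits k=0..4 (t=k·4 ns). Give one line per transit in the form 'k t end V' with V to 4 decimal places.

Γ_L=-0.904762, Γ_S=0.200000; launch V₁=5·200/500=2.000000
k=0 src: V=2.0000
k=1 load: inc=2.000000, refl=2.000000·-0.904762=-1.8095; V=0.000000+2.000000+-1.809524=0.1905
k=2 src: inc=-1.809524, refl=-1.809524·0.200000=-0.3619; V=2.000000+-1.809524+-0.361905=-0.1714
k=3 load: inc=-0.361905, refl=-0.361905·-0.904762=0.3274; V=0.190476+-0.361905+0.327438=0.1560
k=4 src: inc=0.327438, refl=0.327438·0.200000=0.0655; V=-0.171429+0.327438+0.065488=0.2215

0 0 source 2.0000
1 4 load 0.1905
2 8 source -0.1714
3 12 load 0.1560
4 16 source 0.2215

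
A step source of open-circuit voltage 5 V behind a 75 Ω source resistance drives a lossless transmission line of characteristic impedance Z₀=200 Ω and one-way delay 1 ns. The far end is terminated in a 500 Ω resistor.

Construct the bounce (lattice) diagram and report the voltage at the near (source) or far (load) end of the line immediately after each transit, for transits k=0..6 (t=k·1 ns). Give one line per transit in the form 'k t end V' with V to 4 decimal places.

0 0 source 3.6364
1 1 load 5.1948
2 2 source 4.4864
3 3 load 4.1828
4 4 source 4.3208
5 5 load 4.3800
6 6 source 4.3531

Γ_L=0.428571, Γ_S=-0.454545; launch V₁=5·200/275=3.636364
k=0 src: V=3.6364
k=1 load: inc=3.636364, refl=3.636364·0.428571=1.5584; V=0.000000+3.636364+1.558442=5.1948
k=2 src: inc=1.558442, refl=1.558442·-0.454545=-0.7084; V=3.636364+1.558442+-0.708383=4.4864
k=3 load: inc=-0.708383, refl=-0.708383·0.428571=-0.3036; V=5.194805+-0.708383+-0.303593=4.1828
k=4 src: inc=-0.303593, refl=-0.303593·-0.454545=0.1380; V=4.486423+-0.303593+0.137997=4.3208
k=5 load: inc=0.137997, refl=0.137997·0.428571=0.0591; V=4.182830+0.137997+0.059141=4.3800
k=6 src: inc=0.059141, refl=0.059141·-0.454545=-0.0269; V=4.320827+0.059141+-0.026882=4.3531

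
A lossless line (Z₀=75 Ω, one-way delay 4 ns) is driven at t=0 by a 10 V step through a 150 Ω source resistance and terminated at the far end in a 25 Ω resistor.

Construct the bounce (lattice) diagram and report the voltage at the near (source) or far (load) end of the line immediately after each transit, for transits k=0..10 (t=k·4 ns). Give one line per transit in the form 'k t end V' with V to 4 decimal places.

0 0 source 3.3333
1 4 load 1.6667
2 8 source 1.1111
3 12 load 1.3889
4 16 source 1.4815
5 20 load 1.4352
6 24 source 1.4198
7 28 load 1.4275
8 32 source 1.4300
9 36 load 1.4288
10 40 source 1.4283

Γ_L=-0.500000, Γ_S=0.333333; launch V₁=10·75/225=3.333333
k=0 src: V=3.3333
k=1 load: inc=3.333333, refl=3.333333·-0.500000=-1.6667; V=0.000000+3.333333+-1.666667=1.6667
k=2 src: inc=-1.666667, refl=-1.666667·0.333333=-0.5556; V=3.333333+-1.666667+-0.555556=1.1111
k=3 load: inc=-0.555556, refl=-0.555556·-0.500000=0.2778; V=1.666667+-0.555556+0.277778=1.3889
k=4 src: inc=0.277778, refl=0.277778·0.333333=0.0926; V=1.111111+0.277778+0.092593=1.4815
k=5 load: inc=0.092593, refl=0.092593·-0.500000=-0.0463; V=1.388889+0.092593+-0.046296=1.4352
k=6 src: inc=-0.046296, refl=-0.046296·0.333333=-0.0154; V=1.481481+-0.046296+-0.015432=1.4198
k=7 load: inc=-0.015432, refl=-0.015432·-0.500000=0.0077; V=1.435185+-0.015432+0.007716=1.4275
k=8 src: inc=0.007716, refl=0.007716·0.333333=0.0026; V=1.419753+0.007716+0.002572=1.4300
k=9 load: inc=0.002572, refl=0.002572·-0.500000=-0.0013; V=1.427469+0.002572+-0.001286=1.4288
k=10 src: inc=-0.001286, refl=-0.001286·0.333333=-0.0004; V=1.430041+-0.001286+-0.000429=1.4283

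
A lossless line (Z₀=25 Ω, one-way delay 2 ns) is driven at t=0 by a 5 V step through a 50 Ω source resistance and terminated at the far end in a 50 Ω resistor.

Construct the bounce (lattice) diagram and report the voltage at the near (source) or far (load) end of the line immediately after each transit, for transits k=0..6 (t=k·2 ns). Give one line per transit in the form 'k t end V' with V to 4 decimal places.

Γ_L=0.333333, Γ_S=0.333333; launch V₁=5·25/75=1.666667
k=0 src: V=1.6667
k=1 load: inc=1.666667, refl=1.666667·0.333333=0.5556; V=0.000000+1.666667+0.555556=2.2222
k=2 src: inc=0.555556, refl=0.555556·0.333333=0.1852; V=1.666667+0.555556+0.185185=2.4074
k=3 load: inc=0.185185, refl=0.185185·0.333333=0.0617; V=2.222222+0.185185+0.061728=2.4691
k=4 src: inc=0.061728, refl=0.061728·0.333333=0.0206; V=2.407407+0.061728+0.020576=2.4897
k=5 load: inc=0.020576, refl=0.020576·0.333333=0.0069; V=2.469136+0.020576+0.006859=2.4966
k=6 src: inc=0.006859, refl=0.006859·0.333333=0.0023; V=2.489712+0.006859+0.002286=2.4989

0 0 source 1.6667
1 2 load 2.2222
2 4 source 2.4074
3 6 load 2.4691
4 8 source 2.4897
5 10 load 2.4966
6 12 source 2.4989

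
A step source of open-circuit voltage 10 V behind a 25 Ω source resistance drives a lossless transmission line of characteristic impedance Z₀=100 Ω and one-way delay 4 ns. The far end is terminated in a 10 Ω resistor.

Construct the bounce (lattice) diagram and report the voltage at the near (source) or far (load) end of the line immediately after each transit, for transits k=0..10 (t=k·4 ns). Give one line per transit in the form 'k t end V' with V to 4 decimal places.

0 0 source 8.0000
1 4 load 1.4545
2 8 source 5.3818
3 12 load 2.1686
4 16 source 4.0965
5 20 load 2.5191
6 24 source 3.4656
7 28 load 2.6912
8 32 source 3.1558
9 36 load 2.7757
10 40 source 3.0038

Γ_L=-0.818182, Γ_S=-0.600000; launch V₁=10·100/125=8.000000
k=0 src: V=8.0000
k=1 load: inc=8.000000, refl=8.000000·-0.818182=-6.5455; V=0.000000+8.000000+-6.545455=1.4545
k=2 src: inc=-6.545455, refl=-6.545455·-0.600000=3.9273; V=8.000000+-6.545455+3.927273=5.3818
k=3 load: inc=3.927273, refl=3.927273·-0.818182=-3.2132; V=1.454545+3.927273+-3.213223=2.1686
k=4 src: inc=-3.213223, refl=-3.213223·-0.600000=1.9279; V=5.381818+-3.213223+1.927934=4.0965
k=5 load: inc=1.927934, refl=1.927934·-0.818182=-1.5774; V=2.168595+1.927934+-1.577400=2.5191
k=6 src: inc=-1.577400, refl=-1.577400·-0.600000=0.9464; V=4.096529+-1.577400+0.946440=3.4656
k=7 load: inc=0.946440, refl=0.946440·-0.818182=-0.7744; V=2.519128+0.946440+-0.774360=2.6912
k=8 src: inc=-0.774360, refl=-0.774360·-0.600000=0.4646; V=3.465569+-0.774360+0.464616=3.1558
k=9 load: inc=0.464616, refl=0.464616·-0.818182=-0.3801; V=2.691209+0.464616+-0.380140=2.7757
k=10 src: inc=-0.380140, refl=-0.380140·-0.600000=0.2281; V=3.155825+-0.380140+0.228084=3.0038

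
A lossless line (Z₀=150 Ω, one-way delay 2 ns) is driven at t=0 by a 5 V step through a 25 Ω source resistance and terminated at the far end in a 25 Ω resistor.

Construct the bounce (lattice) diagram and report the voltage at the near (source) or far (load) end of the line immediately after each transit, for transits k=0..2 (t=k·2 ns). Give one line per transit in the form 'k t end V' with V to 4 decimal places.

0 0 source 4.2857
1 2 load 1.2245
2 4 source 3.4111

Γ_L=-0.714286, Γ_S=-0.714286; launch V₁=5·150/175=4.285714
k=0 src: V=4.2857
k=1 load: inc=4.285714, refl=4.285714·-0.714286=-3.0612; V=0.000000+4.285714+-3.061224=1.2245
k=2 src: inc=-3.061224, refl=-3.061224·-0.714286=2.1866; V=4.285714+-3.061224+2.186589=3.4111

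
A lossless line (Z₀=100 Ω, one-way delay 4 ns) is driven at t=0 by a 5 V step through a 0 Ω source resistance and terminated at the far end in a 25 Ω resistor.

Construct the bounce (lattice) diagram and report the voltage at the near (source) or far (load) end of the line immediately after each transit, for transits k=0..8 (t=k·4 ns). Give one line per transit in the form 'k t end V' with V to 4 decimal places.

0 0 source 5.0000
1 4 load 2.0000
2 8 source 5.0000
3 12 load 3.2000
4 16 source 5.0000
5 20 load 3.9200
6 24 source 5.0000
7 28 load 4.3520
8 32 source 5.0000

Γ_L=-0.600000, Γ_S=-1.000000; launch V₁=5·100/100=5.000000
k=0 src: V=5.0000
k=1 load: inc=5.000000, refl=5.000000·-0.600000=-3.0000; V=0.000000+5.000000+-3.000000=2.0000
k=2 src: inc=-3.000000, refl=-3.000000·-1.000000=3.0000; V=5.000000+-3.000000+3.000000=5.0000
k=3 load: inc=3.000000, refl=3.000000·-0.600000=-1.8000; V=2.000000+3.000000+-1.800000=3.2000
k=4 src: inc=-1.800000, refl=-1.800000·-1.000000=1.8000; V=5.000000+-1.800000+1.800000=5.0000
k=5 load: inc=1.800000, refl=1.800000·-0.600000=-1.0800; V=3.200000+1.800000+-1.080000=3.9200
k=6 src: inc=-1.080000, refl=-1.080000·-1.000000=1.0800; V=5.000000+-1.080000+1.080000=5.0000
k=7 load: inc=1.080000, refl=1.080000·-0.600000=-0.6480; V=3.920000+1.080000+-0.648000=4.3520
k=8 src: inc=-0.648000, refl=-0.648000·-1.000000=0.6480; V=5.000000+-0.648000+0.648000=5.0000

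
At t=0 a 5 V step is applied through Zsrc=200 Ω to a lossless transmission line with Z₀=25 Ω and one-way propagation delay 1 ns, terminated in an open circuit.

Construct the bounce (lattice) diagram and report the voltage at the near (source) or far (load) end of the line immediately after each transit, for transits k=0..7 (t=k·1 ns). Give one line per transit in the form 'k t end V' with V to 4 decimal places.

Γ_L=1.000000, Γ_S=0.777778; launch V₁=5·25/225=0.555556
k=0 src: V=0.5556
k=1 load: inc=0.555556, refl=0.555556·1.000000=0.5556; V=0.000000+0.555556+0.555556=1.1111
k=2 src: inc=0.555556, refl=0.555556·0.777778=0.4321; V=0.555556+0.555556+0.432099=1.5432
k=3 load: inc=0.432099, refl=0.432099·1.000000=0.4321; V=1.111111+0.432099+0.432099=1.9753
k=4 src: inc=0.432099, refl=0.432099·0.777778=0.3361; V=1.543210+0.432099+0.336077=2.3114
k=5 load: inc=0.336077, refl=0.336077·1.000000=0.3361; V=1.975309+0.336077+0.336077=2.6475
k=6 src: inc=0.336077, refl=0.336077·0.777778=0.2614; V=2.311385+0.336077+0.261393=2.9089
k=7 load: inc=0.261393, refl=0.261393·1.000000=0.2614; V=2.647462+0.261393+0.261393=3.1702

0 0 source 0.5556
1 1 load 1.1111
2 2 source 1.5432
3 3 load 1.9753
4 4 source 2.3114
5 5 load 2.6475
6 6 source 2.9089
7 7 load 3.1702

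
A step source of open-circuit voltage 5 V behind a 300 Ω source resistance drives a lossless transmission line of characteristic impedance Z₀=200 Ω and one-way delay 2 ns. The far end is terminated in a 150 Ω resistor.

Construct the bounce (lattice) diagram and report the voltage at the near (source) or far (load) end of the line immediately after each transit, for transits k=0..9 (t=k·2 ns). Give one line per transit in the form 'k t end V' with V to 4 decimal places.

0 0 source 2.0000
1 2 load 1.7143
2 4 source 1.6571
3 6 load 1.6653
4 8 source 1.6669
5 10 load 1.6667
6 12 source 1.6667
7 14 load 1.6667
8 16 source 1.6667
9 18 load 1.6667

Γ_L=-0.142857, Γ_S=0.200000; launch V₁=5·200/500=2.000000
k=0 src: V=2.0000
k=1 load: inc=2.000000, refl=2.000000·-0.142857=-0.2857; V=0.000000+2.000000+-0.285714=1.7143
k=2 src: inc=-0.285714, refl=-0.285714·0.200000=-0.0571; V=2.000000+-0.285714+-0.057143=1.6571
k=3 load: inc=-0.057143, refl=-0.057143·-0.142857=0.0082; V=1.714286+-0.057143+0.008163=1.6653
k=4 src: inc=0.008163, refl=0.008163·0.200000=0.0016; V=1.657143+0.008163+0.001633=1.6669
k=5 load: inc=0.001633, refl=0.001633·-0.142857=-0.0002; V=1.665306+0.001633+-0.000233=1.6667
k=6 src: inc=-0.000233, refl=-0.000233·0.200000=-0.0000; V=1.666939+-0.000233+-0.000047=1.6667
k=7 load: inc=-0.000047, refl=-0.000047·-0.142857=0.0000; V=1.666706+-0.000047+0.000007=1.6667
k=8 src: inc=0.000007, refl=0.000007·0.200000=0.0000; V=1.666659+0.000007+0.000001=1.6667
k=9 load: inc=0.000001, refl=0.000001·-0.142857=-0.0000; V=1.666666+0.000001+-0.000000=1.6667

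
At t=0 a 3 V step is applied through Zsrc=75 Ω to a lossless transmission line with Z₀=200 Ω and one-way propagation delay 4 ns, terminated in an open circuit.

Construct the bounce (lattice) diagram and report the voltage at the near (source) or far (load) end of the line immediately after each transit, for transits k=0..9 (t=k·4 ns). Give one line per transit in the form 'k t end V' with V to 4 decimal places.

Γ_L=1.000000, Γ_S=-0.454545; launch V₁=3·200/275=2.181818
k=0 src: V=2.1818
k=1 load: inc=2.181818, refl=2.181818·1.000000=2.1818; V=0.000000+2.181818+2.181818=4.3636
k=2 src: inc=2.181818, refl=2.181818·-0.454545=-0.9917; V=2.181818+2.181818+-0.991736=3.3719
k=3 load: inc=-0.991736, refl=-0.991736·1.000000=-0.9917; V=4.363636+-0.991736+-0.991736=2.3802
k=4 src: inc=-0.991736, refl=-0.991736·-0.454545=0.4508; V=3.371901+-0.991736+0.450789=2.8310
k=5 load: inc=0.450789, refl=0.450789·1.000000=0.4508; V=2.380165+0.450789+0.450789=3.2817
k=6 src: inc=0.450789, refl=0.450789·-0.454545=-0.2049; V=2.830954+0.450789+-0.204904=3.0768
k=7 load: inc=-0.204904, refl=-0.204904·1.000000=-0.2049; V=3.281743+-0.204904+-0.204904=2.8719
k=8 src: inc=-0.204904, refl=-0.204904·-0.454545=0.0931; V=3.076839+-0.204904+0.093138=2.9651
k=9 load: inc=0.093138, refl=0.093138·1.000000=0.0931; V=2.871935+0.093138+0.093138=3.0582

0 0 source 2.1818
1 4 load 4.3636
2 8 source 3.3719
3 12 load 2.3802
4 16 source 2.8310
5 20 load 3.2817
6 24 source 3.0768
7 28 load 2.8719
8 32 source 2.9651
9 36 load 3.0582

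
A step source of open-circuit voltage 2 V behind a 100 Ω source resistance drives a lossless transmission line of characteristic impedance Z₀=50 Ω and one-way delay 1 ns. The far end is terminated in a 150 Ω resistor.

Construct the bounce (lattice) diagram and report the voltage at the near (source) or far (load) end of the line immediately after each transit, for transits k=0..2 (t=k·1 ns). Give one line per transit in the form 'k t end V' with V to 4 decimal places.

Γ_L=0.500000, Γ_S=0.333333; launch V₁=2·50/150=0.666667
k=0 src: V=0.6667
k=1 load: inc=0.666667, refl=0.666667·0.500000=0.3333; V=0.000000+0.666667+0.333333=1.0000
k=2 src: inc=0.333333, refl=0.333333·0.333333=0.1111; V=0.666667+0.333333+0.111111=1.1111

0 0 source 0.6667
1 1 load 1.0000
2 2 source 1.1111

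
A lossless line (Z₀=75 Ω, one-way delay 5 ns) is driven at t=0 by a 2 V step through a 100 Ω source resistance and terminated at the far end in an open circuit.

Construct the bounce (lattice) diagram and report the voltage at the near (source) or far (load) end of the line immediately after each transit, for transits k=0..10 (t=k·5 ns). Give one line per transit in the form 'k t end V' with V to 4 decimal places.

Γ_L=1.000000, Γ_S=0.142857; launch V₁=2·75/175=0.857143
k=0 src: V=0.8571
k=1 load: inc=0.857143, refl=0.857143·1.000000=0.8571; V=0.000000+0.857143+0.857143=1.7143
k=2 src: inc=0.857143, refl=0.857143·0.142857=0.1224; V=0.857143+0.857143+0.122449=1.8367
k=3 load: inc=0.122449, refl=0.122449·1.000000=0.1224; V=1.714286+0.122449+0.122449=1.9592
k=4 src: inc=0.122449, refl=0.122449·0.142857=0.0175; V=1.836735+0.122449+0.017493=1.9767
k=5 load: inc=0.017493, refl=0.017493·1.000000=0.0175; V=1.959184+0.017493+0.017493=1.9942
k=6 src: inc=0.017493, refl=0.017493·0.142857=0.0025; V=1.976676+0.017493+0.002499=1.9967
k=7 load: inc=0.002499, refl=0.002499·1.000000=0.0025; V=1.994169+0.002499+0.002499=1.9992
k=8 src: inc=0.002499, refl=0.002499·0.142857=0.0004; V=1.996668+0.002499+0.000357=1.9995
k=9 load: inc=0.000357, refl=0.000357·1.000000=0.0004; V=1.999167+0.000357+0.000357=1.9999
k=10 src: inc=0.000357, refl=0.000357·0.142857=0.0001; V=1.999524+0.000357+0.000051=1.9999

0 0 source 0.8571
1 5 load 1.7143
2 10 source 1.8367
3 15 load 1.9592
4 20 source 1.9767
5 25 load 1.9942
6 30 source 1.9967
7 35 load 1.9992
8 40 source 1.9995
9 45 load 1.9999
10 50 source 1.9999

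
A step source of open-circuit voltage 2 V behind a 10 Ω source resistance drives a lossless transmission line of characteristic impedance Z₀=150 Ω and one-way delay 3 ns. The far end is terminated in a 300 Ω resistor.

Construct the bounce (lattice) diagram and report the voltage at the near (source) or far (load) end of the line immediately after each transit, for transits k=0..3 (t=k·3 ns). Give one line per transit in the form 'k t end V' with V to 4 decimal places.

0 0 source 1.8750
1 3 load 2.5000
2 6 source 1.9531
3 9 load 1.7708

Γ_L=0.333333, Γ_S=-0.875000; launch V₁=2·150/160=1.875000
k=0 src: V=1.8750
k=1 load: inc=1.875000, refl=1.875000·0.333333=0.6250; V=0.000000+1.875000+0.625000=2.5000
k=2 src: inc=0.625000, refl=0.625000·-0.875000=-0.5469; V=1.875000+0.625000+-0.546875=1.9531
k=3 load: inc=-0.546875, refl=-0.546875·0.333333=-0.1823; V=2.500000+-0.546875+-0.182292=1.7708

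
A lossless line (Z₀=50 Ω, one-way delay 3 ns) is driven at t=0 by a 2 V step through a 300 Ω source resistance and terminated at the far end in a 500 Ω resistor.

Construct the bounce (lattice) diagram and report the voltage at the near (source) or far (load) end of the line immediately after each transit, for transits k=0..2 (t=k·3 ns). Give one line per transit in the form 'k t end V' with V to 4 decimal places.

0 0 source 0.2857
1 3 load 0.5195
2 6 source 0.6865

Γ_L=0.818182, Γ_S=0.714286; launch V₁=2·50/350=0.285714
k=0 src: V=0.2857
k=1 load: inc=0.285714, refl=0.285714·0.818182=0.2338; V=0.000000+0.285714+0.233766=0.5195
k=2 src: inc=0.233766, refl=0.233766·0.714286=0.1670; V=0.285714+0.233766+0.166976=0.6865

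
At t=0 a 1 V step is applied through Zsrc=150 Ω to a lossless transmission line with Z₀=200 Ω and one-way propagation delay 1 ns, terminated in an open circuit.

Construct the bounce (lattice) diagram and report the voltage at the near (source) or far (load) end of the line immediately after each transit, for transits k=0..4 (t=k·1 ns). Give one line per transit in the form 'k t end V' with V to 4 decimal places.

0 0 source 0.5714
1 1 load 1.1429
2 2 source 1.0612
3 3 load 0.9796
4 4 source 0.9913

Γ_L=1.000000, Γ_S=-0.142857; launch V₁=1·200/350=0.571429
k=0 src: V=0.5714
k=1 load: inc=0.571429, refl=0.571429·1.000000=0.5714; V=0.000000+0.571429+0.571429=1.1429
k=2 src: inc=0.571429, refl=0.571429·-0.142857=-0.0816; V=0.571429+0.571429+-0.081633=1.0612
k=3 load: inc=-0.081633, refl=-0.081633·1.000000=-0.0816; V=1.142857+-0.081633+-0.081633=0.9796
k=4 src: inc=-0.081633, refl=-0.081633·-0.142857=0.0117; V=1.061224+-0.081633+0.011662=0.9913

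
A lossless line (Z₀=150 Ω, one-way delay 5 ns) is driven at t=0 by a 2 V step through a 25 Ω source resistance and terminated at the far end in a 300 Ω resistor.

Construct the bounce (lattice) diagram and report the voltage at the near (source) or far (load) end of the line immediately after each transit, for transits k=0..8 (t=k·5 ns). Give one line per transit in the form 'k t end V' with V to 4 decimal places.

0 0 source 1.7143
1 5 load 2.2857
2 10 source 1.8776
3 15 load 1.7415
4 20 source 1.8387
5 25 load 1.8711
6 30 source 1.8479
7 35 load 1.8402
8 40 source 1.8457

Γ_L=0.333333, Γ_S=-0.714286; launch V₁=2·150/175=1.714286
k=0 src: V=1.7143
k=1 load: inc=1.714286, refl=1.714286·0.333333=0.5714; V=0.000000+1.714286+0.571429=2.2857
k=2 src: inc=0.571429, refl=0.571429·-0.714286=-0.4082; V=1.714286+0.571429+-0.408163=1.8776
k=3 load: inc=-0.408163, refl=-0.408163·0.333333=-0.1361; V=2.285714+-0.408163+-0.136054=1.7415
k=4 src: inc=-0.136054, refl=-0.136054·-0.714286=0.0972; V=1.877551+-0.136054+0.097182=1.8387
k=5 load: inc=0.097182, refl=0.097182·0.333333=0.0324; V=1.741497+0.097182+0.032394=1.8711
k=6 src: inc=0.032394, refl=0.032394·-0.714286=-0.0231; V=1.838678+0.032394+-0.023139=1.8479
k=7 load: inc=-0.023139, refl=-0.023139·0.333333=-0.0077; V=1.871072+-0.023139+-0.007713=1.8402
k=8 src: inc=-0.007713, refl=-0.007713·-0.714286=0.0055; V=1.847934+-0.007713+0.005509=1.8457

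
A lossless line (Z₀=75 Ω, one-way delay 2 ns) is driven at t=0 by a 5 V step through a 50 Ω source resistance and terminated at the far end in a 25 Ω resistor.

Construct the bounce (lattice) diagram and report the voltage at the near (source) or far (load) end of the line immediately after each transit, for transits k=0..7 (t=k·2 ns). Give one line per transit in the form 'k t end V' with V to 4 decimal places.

Γ_L=-0.500000, Γ_S=-0.200000; launch V₁=5·75/125=3.000000
k=0 src: V=3.0000
k=1 load: inc=3.000000, refl=3.000000·-0.500000=-1.5000; V=0.000000+3.000000+-1.500000=1.5000
k=2 src: inc=-1.500000, refl=-1.500000·-0.200000=0.3000; V=3.000000+-1.500000+0.300000=1.8000
k=3 load: inc=0.300000, refl=0.300000·-0.500000=-0.1500; V=1.500000+0.300000+-0.150000=1.6500
k=4 src: inc=-0.150000, refl=-0.150000·-0.200000=0.0300; V=1.800000+-0.150000+0.030000=1.6800
k=5 load: inc=0.030000, refl=0.030000·-0.500000=-0.0150; V=1.650000+0.030000+-0.015000=1.6650
k=6 src: inc=-0.015000, refl=-0.015000·-0.200000=0.0030; V=1.680000+-0.015000+0.003000=1.6680
k=7 load: inc=0.003000, refl=0.003000·-0.500000=-0.0015; V=1.665000+0.003000+-0.001500=1.6665

0 0 source 3.0000
1 2 load 1.5000
2 4 source 1.8000
3 6 load 1.6500
4 8 source 1.6800
5 10 load 1.6650
6 12 source 1.6680
7 14 load 1.6665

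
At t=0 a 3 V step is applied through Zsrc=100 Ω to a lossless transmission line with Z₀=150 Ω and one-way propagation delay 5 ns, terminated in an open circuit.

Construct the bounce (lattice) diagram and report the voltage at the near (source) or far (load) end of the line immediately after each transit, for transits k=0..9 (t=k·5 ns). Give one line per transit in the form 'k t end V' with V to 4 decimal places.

0 0 source 1.8000
1 5 load 3.6000
2 10 source 3.2400
3 15 load 2.8800
4 20 source 2.9520
5 25 load 3.0240
6 30 source 3.0096
7 35 load 2.9952
8 40 source 2.9981
9 45 load 3.0010

Γ_L=1.000000, Γ_S=-0.200000; launch V₁=3·150/250=1.800000
k=0 src: V=1.8000
k=1 load: inc=1.800000, refl=1.800000·1.000000=1.8000; V=0.000000+1.800000+1.800000=3.6000
k=2 src: inc=1.800000, refl=1.800000·-0.200000=-0.3600; V=1.800000+1.800000+-0.360000=3.2400
k=3 load: inc=-0.360000, refl=-0.360000·1.000000=-0.3600; V=3.600000+-0.360000+-0.360000=2.8800
k=4 src: inc=-0.360000, refl=-0.360000·-0.200000=0.0720; V=3.240000+-0.360000+0.072000=2.9520
k=5 load: inc=0.072000, refl=0.072000·1.000000=0.0720; V=2.880000+0.072000+0.072000=3.0240
k=6 src: inc=0.072000, refl=0.072000·-0.200000=-0.0144; V=2.952000+0.072000+-0.014400=3.0096
k=7 load: inc=-0.014400, refl=-0.014400·1.000000=-0.0144; V=3.024000+-0.014400+-0.014400=2.9952
k=8 src: inc=-0.014400, refl=-0.014400·-0.200000=0.0029; V=3.009600+-0.014400+0.002880=2.9981
k=9 load: inc=0.002880, refl=0.002880·1.000000=0.0029; V=2.995200+0.002880+0.002880=3.0010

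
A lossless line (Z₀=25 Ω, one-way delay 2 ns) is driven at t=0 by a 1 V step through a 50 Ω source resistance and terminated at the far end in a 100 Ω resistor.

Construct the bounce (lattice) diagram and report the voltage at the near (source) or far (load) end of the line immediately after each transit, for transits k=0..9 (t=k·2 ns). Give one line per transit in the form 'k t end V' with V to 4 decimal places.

Γ_L=0.600000, Γ_S=0.333333; launch V₁=1·25/75=0.333333
k=0 src: V=0.3333
k=1 load: inc=0.333333, refl=0.333333·0.600000=0.2000; V=0.000000+0.333333+0.200000=0.5333
k=2 src: inc=0.200000, refl=0.200000·0.333333=0.0667; V=0.333333+0.200000+0.066667=0.6000
k=3 load: inc=0.066667, refl=0.066667·0.600000=0.0400; V=0.533333+0.066667+0.040000=0.6400
k=4 src: inc=0.040000, refl=0.040000·0.333333=0.0133; V=0.600000+0.040000+0.013333=0.6533
k=5 load: inc=0.013333, refl=0.013333·0.600000=0.0080; V=0.640000+0.013333+0.008000=0.6613
k=6 src: inc=0.008000, refl=0.008000·0.333333=0.0027; V=0.653333+0.008000+0.002667=0.6640
k=7 load: inc=0.002667, refl=0.002667·0.600000=0.0016; V=0.661333+0.002667+0.001600=0.6656
k=8 src: inc=0.001600, refl=0.001600·0.333333=0.0005; V=0.664000+0.001600+0.000533=0.6661
k=9 load: inc=0.000533, refl=0.000533·0.600000=0.0003; V=0.665600+0.000533+0.000320=0.6665

0 0 source 0.3333
1 2 load 0.5333
2 4 source 0.6000
3 6 load 0.6400
4 8 source 0.6533
5 10 load 0.6613
6 12 source 0.6640
7 14 load 0.6656
8 16 source 0.6661
9 18 load 0.6665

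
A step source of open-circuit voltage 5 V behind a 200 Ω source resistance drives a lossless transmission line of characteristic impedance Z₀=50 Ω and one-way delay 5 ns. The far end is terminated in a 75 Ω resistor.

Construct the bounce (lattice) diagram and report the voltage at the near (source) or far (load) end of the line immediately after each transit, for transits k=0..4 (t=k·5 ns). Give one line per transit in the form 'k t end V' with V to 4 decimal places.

0 0 source 1.0000
1 5 load 1.2000
2 10 source 1.3200
3 15 load 1.3440
4 20 source 1.3584

Γ_L=0.200000, Γ_S=0.600000; launch V₁=5·50/250=1.000000
k=0 src: V=1.0000
k=1 load: inc=1.000000, refl=1.000000·0.200000=0.2000; V=0.000000+1.000000+0.200000=1.2000
k=2 src: inc=0.200000, refl=0.200000·0.600000=0.1200; V=1.000000+0.200000+0.120000=1.3200
k=3 load: inc=0.120000, refl=0.120000·0.200000=0.0240; V=1.200000+0.120000+0.024000=1.3440
k=4 src: inc=0.024000, refl=0.024000·0.600000=0.0144; V=1.320000+0.024000+0.014400=1.3584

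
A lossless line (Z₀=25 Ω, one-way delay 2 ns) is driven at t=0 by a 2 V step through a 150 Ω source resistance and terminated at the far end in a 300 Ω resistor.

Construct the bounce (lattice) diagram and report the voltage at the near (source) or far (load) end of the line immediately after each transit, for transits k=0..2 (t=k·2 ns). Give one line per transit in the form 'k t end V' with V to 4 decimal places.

0 0 source 0.2857
1 2 load 0.5275
2 4 source 0.7002

Γ_L=0.846154, Γ_S=0.714286; launch V₁=2·25/175=0.285714
k=0 src: V=0.2857
k=1 load: inc=0.285714, refl=0.285714·0.846154=0.2418; V=0.000000+0.285714+0.241758=0.5275
k=2 src: inc=0.241758, refl=0.241758·0.714286=0.1727; V=0.285714+0.241758+0.172684=0.7002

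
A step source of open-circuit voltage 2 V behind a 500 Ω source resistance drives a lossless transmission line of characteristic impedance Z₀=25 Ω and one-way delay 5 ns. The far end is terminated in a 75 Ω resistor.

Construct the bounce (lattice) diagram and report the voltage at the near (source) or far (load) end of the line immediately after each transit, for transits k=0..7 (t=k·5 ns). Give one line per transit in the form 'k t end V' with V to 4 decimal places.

Γ_L=0.500000, Γ_S=0.904762; launch V₁=2·25/525=0.095238
k=0 src: V=0.0952
k=1 load: inc=0.095238, refl=0.095238·0.500000=0.0476; V=0.000000+0.095238+0.047619=0.1429
k=2 src: inc=0.047619, refl=0.047619·0.904762=0.0431; V=0.095238+0.047619+0.043084=0.1859
k=3 load: inc=0.043084, refl=0.043084·0.500000=0.0215; V=0.142857+0.043084+0.021542=0.2075
k=4 src: inc=0.021542, refl=0.021542·0.904762=0.0195; V=0.185941+0.021542+0.019490=0.2270
k=5 load: inc=0.019490, refl=0.019490·0.500000=0.0097; V=0.207483+0.019490+0.009745=0.2367
k=6 src: inc=0.009745, refl=0.009745·0.904762=0.0088; V=0.226973+0.009745+0.008817=0.2455
k=7 load: inc=0.008817, refl=0.008817·0.500000=0.0044; V=0.236718+0.008817+0.004409=0.2499

0 0 source 0.0952
1 5 load 0.1429
2 10 source 0.1859
3 15 load 0.2075
4 20 source 0.2270
5 25 load 0.2367
6 30 source 0.2455
7 35 load 0.2499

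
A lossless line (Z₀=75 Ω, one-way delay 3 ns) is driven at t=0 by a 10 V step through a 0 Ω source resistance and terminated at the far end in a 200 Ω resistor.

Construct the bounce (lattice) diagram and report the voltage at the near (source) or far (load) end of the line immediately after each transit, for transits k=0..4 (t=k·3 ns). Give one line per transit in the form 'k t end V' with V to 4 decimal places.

0 0 source 10.0000
1 3 load 14.5455
2 6 source 10.0000
3 9 load 7.9339
4 12 source 10.0000

Γ_L=0.454545, Γ_S=-1.000000; launch V₁=10·75/75=10.000000
k=0 src: V=10.0000
k=1 load: inc=10.000000, refl=10.000000·0.454545=4.5455; V=0.000000+10.000000+4.545455=14.5455
k=2 src: inc=4.545455, refl=4.545455·-1.000000=-4.5455; V=10.000000+4.545455+-4.545455=10.0000
k=3 load: inc=-4.545455, refl=-4.545455·0.454545=-2.0661; V=14.545455+-4.545455+-2.066116=7.9339
k=4 src: inc=-2.066116, refl=-2.066116·-1.000000=2.0661; V=10.000000+-2.066116+2.066116=10.0000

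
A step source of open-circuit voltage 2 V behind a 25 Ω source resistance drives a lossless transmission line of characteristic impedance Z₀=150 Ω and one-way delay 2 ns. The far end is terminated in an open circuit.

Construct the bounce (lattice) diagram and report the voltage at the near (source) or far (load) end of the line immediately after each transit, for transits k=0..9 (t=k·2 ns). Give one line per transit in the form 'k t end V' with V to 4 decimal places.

Γ_L=1.000000, Γ_S=-0.714286; launch V₁=2·150/175=1.714286
k=0 src: V=1.7143
k=1 load: inc=1.714286, refl=1.714286·1.000000=1.7143; V=0.000000+1.714286+1.714286=3.4286
k=2 src: inc=1.714286, refl=1.714286·-0.714286=-1.2245; V=1.714286+1.714286+-1.224490=2.2041
k=3 load: inc=-1.224490, refl=-1.224490·1.000000=-1.2245; V=3.428571+-1.224490+-1.224490=0.9796
k=4 src: inc=-1.224490, refl=-1.224490·-0.714286=0.8746; V=2.204082+-1.224490+0.874636=1.8542
k=5 load: inc=0.874636, refl=0.874636·1.000000=0.8746; V=0.979592+0.874636+0.874636=2.7289
k=6 src: inc=0.874636, refl=0.874636·-0.714286=-0.6247; V=1.854227+0.874636+-0.624740=2.1041
k=7 load: inc=-0.624740, refl=-0.624740·1.000000=-0.6247; V=2.728863+-0.624740+-0.624740=1.4794
k=8 src: inc=-0.624740, refl=-0.624740·-0.714286=0.4462; V=2.104123+-0.624740+0.446243=1.9256
k=9 load: inc=0.446243, refl=0.446243·1.000000=0.4462; V=1.479384+0.446243+0.446243=2.3719

0 0 source 1.7143
1 2 load 3.4286
2 4 source 2.2041
3 6 load 0.9796
4 8 source 1.8542
5 10 load 2.7289
6 12 source 2.1041
7 14 load 1.4794
8 16 source 1.9256
9 18 load 2.3719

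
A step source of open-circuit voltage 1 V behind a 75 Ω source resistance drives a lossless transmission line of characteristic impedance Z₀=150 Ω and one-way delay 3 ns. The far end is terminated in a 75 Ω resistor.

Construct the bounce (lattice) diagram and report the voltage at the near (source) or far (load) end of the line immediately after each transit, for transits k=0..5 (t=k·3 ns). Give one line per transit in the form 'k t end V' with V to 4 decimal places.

Γ_L=-0.333333, Γ_S=-0.333333; launch V₁=1·150/225=0.666667
k=0 src: V=0.6667
k=1 load: inc=0.666667, refl=0.666667·-0.333333=-0.2222; V=0.000000+0.666667+-0.222222=0.4444
k=2 src: inc=-0.222222, refl=-0.222222·-0.333333=0.0741; V=0.666667+-0.222222+0.074074=0.5185
k=3 load: inc=0.074074, refl=0.074074·-0.333333=-0.0247; V=0.444444+0.074074+-0.024691=0.4938
k=4 src: inc=-0.024691, refl=-0.024691·-0.333333=0.0082; V=0.518519+-0.024691+0.008230=0.5021
k=5 load: inc=0.008230, refl=0.008230·-0.333333=-0.0027; V=0.493827+0.008230+-0.002743=0.4993

0 0 source 0.6667
1 3 load 0.4444
2 6 source 0.5185
3 9 load 0.4938
4 12 source 0.5021
5 15 load 0.4993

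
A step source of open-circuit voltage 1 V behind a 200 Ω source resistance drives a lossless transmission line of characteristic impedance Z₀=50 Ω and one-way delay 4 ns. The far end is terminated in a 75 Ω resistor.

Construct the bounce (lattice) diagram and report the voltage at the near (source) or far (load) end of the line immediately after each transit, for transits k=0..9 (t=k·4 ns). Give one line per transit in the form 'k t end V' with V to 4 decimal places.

0 0 source 0.2000
1 4 load 0.2400
2 8 source 0.2640
3 12 load 0.2688
4 16 source 0.2717
5 20 load 0.2723
6 24 source 0.2726
7 28 load 0.2727
8 32 source 0.2727
9 36 load 0.2727

Γ_L=0.200000, Γ_S=0.600000; launch V₁=1·50/250=0.200000
k=0 src: V=0.2000
k=1 load: inc=0.200000, refl=0.200000·0.200000=0.0400; V=0.000000+0.200000+0.040000=0.2400
k=2 src: inc=0.040000, refl=0.040000·0.600000=0.0240; V=0.200000+0.040000+0.024000=0.2640
k=3 load: inc=0.024000, refl=0.024000·0.200000=0.0048; V=0.240000+0.024000+0.004800=0.2688
k=4 src: inc=0.004800, refl=0.004800·0.600000=0.0029; V=0.264000+0.004800+0.002880=0.2717
k=5 load: inc=0.002880, refl=0.002880·0.200000=0.0006; V=0.268800+0.002880+0.000576=0.2723
k=6 src: inc=0.000576, refl=0.000576·0.600000=0.0003; V=0.271680+0.000576+0.000346=0.2726
k=7 load: inc=0.000346, refl=0.000346·0.200000=0.0001; V=0.272256+0.000346+0.000069=0.2727
k=8 src: inc=0.000069, refl=0.000069·0.600000=0.0000; V=0.272602+0.000069+0.000041=0.2727
k=9 load: inc=0.000041, refl=0.000041·0.200000=0.0000; V=0.272671+0.000041+0.000008=0.2727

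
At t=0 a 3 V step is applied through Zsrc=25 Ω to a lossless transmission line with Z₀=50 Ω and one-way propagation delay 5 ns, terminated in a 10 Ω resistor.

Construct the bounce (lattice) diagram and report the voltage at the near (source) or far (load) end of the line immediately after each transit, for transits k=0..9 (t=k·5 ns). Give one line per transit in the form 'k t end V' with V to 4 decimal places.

0 0 source 2.0000
1 5 load 0.6667
2 10 source 1.1111
3 15 load 0.8148
4 20 source 0.9136
5 25 load 0.8477
6 30 source 0.8697
7 35 load 0.8551
8 40 source 0.8599
9 45 load 0.8567

Γ_L=-0.666667, Γ_S=-0.333333; launch V₁=3·50/75=2.000000
k=0 src: V=2.0000
k=1 load: inc=2.000000, refl=2.000000·-0.666667=-1.3333; V=0.000000+2.000000+-1.333333=0.6667
k=2 src: inc=-1.333333, refl=-1.333333·-0.333333=0.4444; V=2.000000+-1.333333+0.444444=1.1111
k=3 load: inc=0.444444, refl=0.444444·-0.666667=-0.2963; V=0.666667+0.444444+-0.296296=0.8148
k=4 src: inc=-0.296296, refl=-0.296296·-0.333333=0.0988; V=1.111111+-0.296296+0.098765=0.9136
k=5 load: inc=0.098765, refl=0.098765·-0.666667=-0.0658; V=0.814815+0.098765+-0.065844=0.8477
k=6 src: inc=-0.065844, refl=-0.065844·-0.333333=0.0219; V=0.913580+-0.065844+0.021948=0.8697
k=7 load: inc=0.021948, refl=0.021948·-0.666667=-0.0146; V=0.847737+0.021948+-0.014632=0.8551
k=8 src: inc=-0.014632, refl=-0.014632·-0.333333=0.0049; V=0.869684+-0.014632+0.004877=0.8599
k=9 load: inc=0.004877, refl=0.004877·-0.666667=-0.0033; V=0.855053+0.004877+-0.003252=0.8567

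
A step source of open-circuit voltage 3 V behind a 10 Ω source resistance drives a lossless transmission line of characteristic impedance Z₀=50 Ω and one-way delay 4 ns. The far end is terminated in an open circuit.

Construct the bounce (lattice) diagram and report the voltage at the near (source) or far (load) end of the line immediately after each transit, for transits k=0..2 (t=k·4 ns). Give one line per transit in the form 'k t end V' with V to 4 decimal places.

0 0 source 2.5000
1 4 load 5.0000
2 8 source 3.3333

Γ_L=1.000000, Γ_S=-0.666667; launch V₁=3·50/60=2.500000
k=0 src: V=2.5000
k=1 load: inc=2.500000, refl=2.500000·1.000000=2.5000; V=0.000000+2.500000+2.500000=5.0000
k=2 src: inc=2.500000, refl=2.500000·-0.666667=-1.6667; V=2.500000+2.500000+-1.666667=3.3333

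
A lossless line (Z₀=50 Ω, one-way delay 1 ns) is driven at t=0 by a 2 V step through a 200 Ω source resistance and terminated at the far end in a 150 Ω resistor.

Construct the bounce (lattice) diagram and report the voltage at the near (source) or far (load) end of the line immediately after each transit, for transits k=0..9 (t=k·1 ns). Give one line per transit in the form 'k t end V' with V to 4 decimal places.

Γ_L=0.500000, Γ_S=0.600000; launch V₁=2·50/250=0.400000
k=0 src: V=0.4000
k=1 load: inc=0.400000, refl=0.400000·0.500000=0.2000; V=0.000000+0.400000+0.200000=0.6000
k=2 src: inc=0.200000, refl=0.200000·0.600000=0.1200; V=0.400000+0.200000+0.120000=0.7200
k=3 load: inc=0.120000, refl=0.120000·0.500000=0.0600; V=0.600000+0.120000+0.060000=0.7800
k=4 src: inc=0.060000, refl=0.060000·0.600000=0.0360; V=0.720000+0.060000+0.036000=0.8160
k=5 load: inc=0.036000, refl=0.036000·0.500000=0.0180; V=0.780000+0.036000+0.018000=0.8340
k=6 src: inc=0.018000, refl=0.018000·0.600000=0.0108; V=0.816000+0.018000+0.010800=0.8448
k=7 load: inc=0.010800, refl=0.010800·0.500000=0.0054; V=0.834000+0.010800+0.005400=0.8502
k=8 src: inc=0.005400, refl=0.005400·0.600000=0.0032; V=0.844800+0.005400+0.003240=0.8534
k=9 load: inc=0.003240, refl=0.003240·0.500000=0.0016; V=0.850200+0.003240+0.001620=0.8551

0 0 source 0.4000
1 1 load 0.6000
2 2 source 0.7200
3 3 load 0.7800
4 4 source 0.8160
5 5 load 0.8340
6 6 source 0.8448
7 7 load 0.8502
8 8 source 0.8534
9 9 load 0.8551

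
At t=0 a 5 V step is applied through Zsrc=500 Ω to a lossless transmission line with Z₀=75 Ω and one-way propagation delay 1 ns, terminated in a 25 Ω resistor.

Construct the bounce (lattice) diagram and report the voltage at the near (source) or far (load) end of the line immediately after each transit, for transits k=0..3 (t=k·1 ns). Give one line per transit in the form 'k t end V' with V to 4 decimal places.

0 0 source 0.6522
1 1 load 0.3261
2 2 source 0.0851
3 3 load 0.2056

Γ_L=-0.500000, Γ_S=0.739130; launch V₁=5·75/575=0.652174
k=0 src: V=0.6522
k=1 load: inc=0.652174, refl=0.652174·-0.500000=-0.3261; V=0.000000+0.652174+-0.326087=0.3261
k=2 src: inc=-0.326087, refl=-0.326087·0.739130=-0.2410; V=0.652174+-0.326087+-0.241021=0.0851
k=3 load: inc=-0.241021, refl=-0.241021·-0.500000=0.1205; V=0.326087+-0.241021+0.120510=0.2056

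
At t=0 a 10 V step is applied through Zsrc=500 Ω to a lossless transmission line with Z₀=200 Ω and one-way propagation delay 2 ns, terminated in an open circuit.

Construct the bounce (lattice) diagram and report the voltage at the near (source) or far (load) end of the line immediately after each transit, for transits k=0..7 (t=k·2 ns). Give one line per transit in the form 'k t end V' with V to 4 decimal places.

Γ_L=1.000000, Γ_S=0.428571; launch V₁=10·200/700=2.857143
k=0 src: V=2.8571
k=1 load: inc=2.857143, refl=2.857143·1.000000=2.8571; V=0.000000+2.857143+2.857143=5.7143
k=2 src: inc=2.857143, refl=2.857143·0.428571=1.2245; V=2.857143+2.857143+1.224490=6.9388
k=3 load: inc=1.224490, refl=1.224490·1.000000=1.2245; V=5.714286+1.224490+1.224490=8.1633
k=4 src: inc=1.224490, refl=1.224490·0.428571=0.5248; V=6.938776+1.224490+0.524781=8.6880
k=5 load: inc=0.524781, refl=0.524781·1.000000=0.5248; V=8.163265+0.524781+0.524781=9.2128
k=6 src: inc=0.524781, refl=0.524781·0.428571=0.2249; V=8.688047+0.524781+0.224906=9.4377
k=7 load: inc=0.224906, refl=0.224906·1.000000=0.2249; V=9.212828+0.224906+0.224906=9.6626

0 0 source 2.8571
1 2 load 5.7143
2 4 source 6.9388
3 6 load 8.1633
4 8 source 8.6880
5 10 load 9.2128
6 12 source 9.4377
7 14 load 9.6626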